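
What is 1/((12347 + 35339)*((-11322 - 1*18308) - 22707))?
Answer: -1/2495742182 ≈ -4.0068e-10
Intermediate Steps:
1/((12347 + 35339)*((-11322 - 1*18308) - 22707)) = 1/(47686*((-11322 - 18308) - 22707)) = 1/(47686*(-29630 - 22707)) = 1/(47686*(-52337)) = 1/(-2495742182) = -1/2495742182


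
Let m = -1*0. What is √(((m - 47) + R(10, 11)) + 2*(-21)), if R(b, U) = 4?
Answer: I*√85 ≈ 9.2195*I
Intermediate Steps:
m = 0
√(((m - 47) + R(10, 11)) + 2*(-21)) = √(((0 - 47) + 4) + 2*(-21)) = √((-47 + 4) - 42) = √(-43 - 42) = √(-85) = I*√85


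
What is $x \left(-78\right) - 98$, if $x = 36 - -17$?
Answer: $-4232$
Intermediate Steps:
$x = 53$ ($x = 36 + 17 = 53$)
$x \left(-78\right) - 98 = 53 \left(-78\right) - 98 = -4134 - 98 = -4232$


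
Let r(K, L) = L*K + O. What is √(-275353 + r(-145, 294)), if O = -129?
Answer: 4*I*√19882 ≈ 564.01*I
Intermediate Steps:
r(K, L) = -129 + K*L (r(K, L) = L*K - 129 = K*L - 129 = -129 + K*L)
√(-275353 + r(-145, 294)) = √(-275353 + (-129 - 145*294)) = √(-275353 + (-129 - 42630)) = √(-275353 - 42759) = √(-318112) = 4*I*√19882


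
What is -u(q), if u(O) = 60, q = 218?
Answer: -60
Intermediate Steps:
-u(q) = -1*60 = -60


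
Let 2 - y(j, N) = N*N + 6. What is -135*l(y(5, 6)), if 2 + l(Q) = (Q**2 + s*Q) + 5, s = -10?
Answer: -270405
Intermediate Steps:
y(j, N) = -4 - N**2 (y(j, N) = 2 - (N*N + 6) = 2 - (N**2 + 6) = 2 - (6 + N**2) = 2 + (-6 - N**2) = -4 - N**2)
l(Q) = 3 + Q**2 - 10*Q (l(Q) = -2 + ((Q**2 - 10*Q) + 5) = -2 + (5 + Q**2 - 10*Q) = 3 + Q**2 - 10*Q)
-135*l(y(5, 6)) = -135*(3 + (-4 - 1*6**2)**2 - 10*(-4 - 1*6**2)) = -135*(3 + (-4 - 1*36)**2 - 10*(-4 - 1*36)) = -135*(3 + (-4 - 36)**2 - 10*(-4 - 36)) = -135*(3 + (-40)**2 - 10*(-40)) = -135*(3 + 1600 + 400) = -135*2003 = -270405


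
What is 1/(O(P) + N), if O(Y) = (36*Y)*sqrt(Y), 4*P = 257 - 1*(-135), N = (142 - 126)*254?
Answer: -127/37602148 + 3087*sqrt(2)/150408592 ≈ 2.5648e-5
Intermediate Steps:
N = 4064 (N = 16*254 = 4064)
P = 98 (P = (257 - 1*(-135))/4 = (257 + 135)/4 = (1/4)*392 = 98)
O(Y) = 36*Y**(3/2)
1/(O(P) + N) = 1/(36*98**(3/2) + 4064) = 1/(36*(686*sqrt(2)) + 4064) = 1/(24696*sqrt(2) + 4064) = 1/(4064 + 24696*sqrt(2))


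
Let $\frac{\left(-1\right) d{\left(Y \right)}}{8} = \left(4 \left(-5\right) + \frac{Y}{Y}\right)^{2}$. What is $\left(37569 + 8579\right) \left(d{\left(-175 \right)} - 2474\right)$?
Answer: $-247445576$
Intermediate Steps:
$d{\left(Y \right)} = -2888$ ($d{\left(Y \right)} = - 8 \left(4 \left(-5\right) + \frac{Y}{Y}\right)^{2} = - 8 \left(-20 + 1\right)^{2} = - 8 \left(-19\right)^{2} = \left(-8\right) 361 = -2888$)
$\left(37569 + 8579\right) \left(d{\left(-175 \right)} - 2474\right) = \left(37569 + 8579\right) \left(-2888 - 2474\right) = 46148 \left(-5362\right) = -247445576$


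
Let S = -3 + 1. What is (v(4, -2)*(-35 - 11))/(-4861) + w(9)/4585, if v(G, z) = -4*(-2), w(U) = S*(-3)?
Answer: 1716446/22287685 ≈ 0.077013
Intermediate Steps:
S = -2
w(U) = 6 (w(U) = -2*(-3) = 6)
v(G, z) = 8
(v(4, -2)*(-35 - 11))/(-4861) + w(9)/4585 = (8*(-35 - 11))/(-4861) + 6/4585 = (8*(-46))*(-1/4861) + 6*(1/4585) = -368*(-1/4861) + 6/4585 = 368/4861 + 6/4585 = 1716446/22287685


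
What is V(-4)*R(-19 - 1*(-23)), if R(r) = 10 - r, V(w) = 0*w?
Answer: 0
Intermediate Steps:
V(w) = 0
V(-4)*R(-19 - 1*(-23)) = 0*(10 - (-19 - 1*(-23))) = 0*(10 - (-19 + 23)) = 0*(10 - 1*4) = 0*(10 - 4) = 0*6 = 0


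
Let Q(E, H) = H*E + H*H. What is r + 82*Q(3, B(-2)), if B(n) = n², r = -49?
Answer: 2247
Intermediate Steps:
Q(E, H) = H² + E*H (Q(E, H) = E*H + H² = H² + E*H)
r + 82*Q(3, B(-2)) = -49 + 82*((-2)²*(3 + (-2)²)) = -49 + 82*(4*(3 + 4)) = -49 + 82*(4*7) = -49 + 82*28 = -49 + 2296 = 2247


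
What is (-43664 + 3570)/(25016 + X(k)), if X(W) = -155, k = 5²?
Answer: -40094/24861 ≈ -1.6127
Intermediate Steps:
k = 25
(-43664 + 3570)/(25016 + X(k)) = (-43664 + 3570)/(25016 - 155) = -40094/24861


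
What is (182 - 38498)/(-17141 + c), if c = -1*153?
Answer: 19158/8647 ≈ 2.2156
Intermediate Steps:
c = -153
(182 - 38498)/(-17141 + c) = (182 - 38498)/(-17141 - 153) = -38316/(-17294) = -38316*(-1/17294) = 19158/8647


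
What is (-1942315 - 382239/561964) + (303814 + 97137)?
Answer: -66630112395/43228 ≈ -1.5414e+6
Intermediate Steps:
(-1942315 - 382239/561964) + (303814 + 97137) = (-1942315 - 382239*1/561964) + 400951 = (-1942315 - 29403/43228) + 400951 = -83962422223/43228 + 400951 = -66630112395/43228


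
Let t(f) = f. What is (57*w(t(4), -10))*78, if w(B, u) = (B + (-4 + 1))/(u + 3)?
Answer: -4446/7 ≈ -635.14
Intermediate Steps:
w(B, u) = (-3 + B)/(3 + u) (w(B, u) = (B - 3)/(3 + u) = (-3 + B)/(3 + u))
(57*w(t(4), -10))*78 = (57*((-3 + 4)/(3 - 10)))*78 = (57*(1/(-7)))*78 = (57*(-⅐*1))*78 = (57*(-⅐))*78 = -57/7*78 = -4446/7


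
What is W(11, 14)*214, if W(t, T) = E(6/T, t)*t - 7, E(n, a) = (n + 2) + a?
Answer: 210790/7 ≈ 30113.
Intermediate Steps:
E(n, a) = 2 + a + n (E(n, a) = (2 + n) + a = 2 + a + n)
W(t, T) = -7 + t*(2 + t + 6/T) (W(t, T) = (2 + t + 6/T)*t - 7 = t*(2 + t + 6/T) - 7 = -7 + t*(2 + t + 6/T))
W(11, 14)*214 = ((-7*14 + 11*(6 + 14*(2 + 11)))/14)*214 = ((-98 + 11*(6 + 14*13))/14)*214 = ((-98 + 11*(6 + 182))/14)*214 = ((-98 + 11*188)/14)*214 = ((-98 + 2068)/14)*214 = ((1/14)*1970)*214 = (985/7)*214 = 210790/7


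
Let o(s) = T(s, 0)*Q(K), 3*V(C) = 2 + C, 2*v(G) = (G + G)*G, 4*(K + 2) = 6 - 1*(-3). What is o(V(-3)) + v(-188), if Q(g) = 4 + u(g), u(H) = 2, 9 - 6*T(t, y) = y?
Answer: 35353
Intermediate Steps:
T(t, y) = 3/2 - y/6
K = ¼ (K = -2 + (6 - 1*(-3))/4 = -2 + (6 + 3)/4 = -2 + (¼)*9 = -2 + 9/4 = ¼ ≈ 0.25000)
v(G) = G² (v(G) = ((G + G)*G)/2 = ((2*G)*G)/2 = (2*G²)/2 = G²)
Q(g) = 6 (Q(g) = 4 + 2 = 6)
V(C) = ⅔ + C/3 (V(C) = (2 + C)/3 = ⅔ + C/3)
o(s) = 9 (o(s) = (3/2 - ⅙*0)*6 = (3/2 + 0)*6 = (3/2)*6 = 9)
o(V(-3)) + v(-188) = 9 + (-188)² = 9 + 35344 = 35353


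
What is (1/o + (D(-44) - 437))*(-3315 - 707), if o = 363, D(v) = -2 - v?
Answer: 576690448/363 ≈ 1.5887e+6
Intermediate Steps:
(1/o + (D(-44) - 437))*(-3315 - 707) = (1/363 + ((-2 - 1*(-44)) - 437))*(-3315 - 707) = (1/363 + ((-2 + 44) - 437))*(-4022) = (1/363 + (42 - 437))*(-4022) = (1/363 - 395)*(-4022) = -143384/363*(-4022) = 576690448/363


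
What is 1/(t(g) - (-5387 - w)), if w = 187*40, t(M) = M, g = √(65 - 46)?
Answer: 12867/165559670 - √19/165559670 ≈ 7.7692e-5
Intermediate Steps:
g = √19 ≈ 4.3589
w = 7480
1/(t(g) - (-5387 - w)) = 1/(√19 - (-5387 - 1*7480)) = 1/(√19 - (-5387 - 7480)) = 1/(√19 - 1*(-12867)) = 1/(√19 + 12867) = 1/(12867 + √19)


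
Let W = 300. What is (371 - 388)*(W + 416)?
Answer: -12172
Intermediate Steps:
(371 - 388)*(W + 416) = (371 - 388)*(300 + 416) = -17*716 = -12172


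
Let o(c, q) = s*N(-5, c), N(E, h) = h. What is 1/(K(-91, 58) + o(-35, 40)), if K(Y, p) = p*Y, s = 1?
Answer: -1/5313 ≈ -0.00018822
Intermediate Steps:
K(Y, p) = Y*p
o(c, q) = c (o(c, q) = 1*c = c)
1/(K(-91, 58) + o(-35, 40)) = 1/(-91*58 - 35) = 1/(-5278 - 35) = 1/(-5313) = -1/5313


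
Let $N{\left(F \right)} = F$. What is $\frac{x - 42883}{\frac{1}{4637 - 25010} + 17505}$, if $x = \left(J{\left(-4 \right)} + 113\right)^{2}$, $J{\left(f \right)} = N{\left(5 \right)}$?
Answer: $- \frac{84283101}{50947052} \approx -1.6543$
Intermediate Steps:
$J{\left(f \right)} = 5$
$x = 13924$ ($x = \left(5 + 113\right)^{2} = 118^{2} = 13924$)
$\frac{x - 42883}{\frac{1}{4637 - 25010} + 17505} = \frac{13924 - 42883}{\frac{1}{4637 - 25010} + 17505} = - \frac{28959}{\frac{1}{-20373} + 17505} = - \frac{28959}{- \frac{1}{20373} + 17505} = - \frac{28959}{\frac{356629364}{20373}} = \left(-28959\right) \frac{20373}{356629364} = - \frac{84283101}{50947052}$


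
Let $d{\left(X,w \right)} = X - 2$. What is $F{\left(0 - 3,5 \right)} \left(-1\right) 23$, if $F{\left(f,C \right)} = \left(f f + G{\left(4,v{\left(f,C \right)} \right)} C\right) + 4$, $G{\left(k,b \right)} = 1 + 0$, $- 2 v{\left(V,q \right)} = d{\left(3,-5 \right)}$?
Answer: $-414$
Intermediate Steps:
$d{\left(X,w \right)} = -2 + X$
$v{\left(V,q \right)} = - \frac{1}{2}$ ($v{\left(V,q \right)} = - \frac{-2 + 3}{2} = \left(- \frac{1}{2}\right) 1 = - \frac{1}{2}$)
$G{\left(k,b \right)} = 1$
$F{\left(f,C \right)} = 4 + C + f^{2}$ ($F{\left(f,C \right)} = \left(f f + 1 C\right) + 4 = \left(f^{2} + C\right) + 4 = \left(C + f^{2}\right) + 4 = 4 + C + f^{2}$)
$F{\left(0 - 3,5 \right)} \left(-1\right) 23 = \left(4 + 5 + \left(0 - 3\right)^{2}\right) \left(-1\right) 23 = \left(4 + 5 + \left(-3\right)^{2}\right) \left(-1\right) 23 = \left(4 + 5 + 9\right) \left(-1\right) 23 = 18 \left(-1\right) 23 = \left(-18\right) 23 = -414$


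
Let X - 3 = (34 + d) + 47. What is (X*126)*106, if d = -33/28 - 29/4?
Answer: 1009332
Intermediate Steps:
d = -59/7 (d = -33*1/28 - 29*¼ = -33/28 - 29/4 = -59/7 ≈ -8.4286)
X = 529/7 (X = 3 + ((34 - 59/7) + 47) = 3 + (179/7 + 47) = 3 + 508/7 = 529/7 ≈ 75.571)
(X*126)*106 = ((529/7)*126)*106 = 9522*106 = 1009332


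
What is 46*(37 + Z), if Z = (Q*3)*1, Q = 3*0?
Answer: 1702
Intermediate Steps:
Q = 0
Z = 0 (Z = (0*3)*1 = 0*1 = 0)
46*(37 + Z) = 46*(37 + 0) = 46*37 = 1702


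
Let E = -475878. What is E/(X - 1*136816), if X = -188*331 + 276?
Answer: 79313/33128 ≈ 2.3941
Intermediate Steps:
X = -61952 (X = -62228 + 276 = -61952)
E/(X - 1*136816) = -475878/(-61952 - 1*136816) = -475878/(-61952 - 136816) = -475878/(-198768) = -475878*(-1/198768) = 79313/33128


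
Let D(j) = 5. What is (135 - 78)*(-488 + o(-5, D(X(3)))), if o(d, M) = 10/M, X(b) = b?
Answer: -27702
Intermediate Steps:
(135 - 78)*(-488 + o(-5, D(X(3)))) = (135 - 78)*(-488 + 10/5) = 57*(-488 + 10*(⅕)) = 57*(-488 + 2) = 57*(-486) = -27702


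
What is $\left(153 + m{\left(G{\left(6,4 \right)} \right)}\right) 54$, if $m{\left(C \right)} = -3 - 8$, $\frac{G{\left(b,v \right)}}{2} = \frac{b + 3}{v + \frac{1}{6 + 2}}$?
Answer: $7668$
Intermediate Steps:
$G{\left(b,v \right)} = \frac{2 \left(3 + b\right)}{\frac{1}{8} + v}$ ($G{\left(b,v \right)} = 2 \frac{b + 3}{v + \frac{1}{6 + 2}} = 2 \frac{3 + b}{v + \frac{1}{8}} = 2 \frac{3 + b}{\frac{1}{8} + v} = \frac{2 \left(3 + b\right)}{\frac{1}{8} + v}$)
$m{\left(C \right)} = -11$
$\left(153 + m{\left(G{\left(6,4 \right)} \right)}\right) 54 = \left(153 - 11\right) 54 = 142 \cdot 54 = 7668$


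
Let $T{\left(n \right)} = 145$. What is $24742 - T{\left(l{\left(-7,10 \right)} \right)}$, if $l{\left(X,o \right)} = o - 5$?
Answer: $24597$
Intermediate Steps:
$l{\left(X,o \right)} = -5 + o$
$24742 - T{\left(l{\left(-7,10 \right)} \right)} = 24742 - 145 = 24597$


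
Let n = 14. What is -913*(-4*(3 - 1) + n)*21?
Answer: -115038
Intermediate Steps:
-913*(-4*(3 - 1) + n)*21 = -913*(-4*(3 - 1) + 14)*21 = -913*(-4*2 + 14)*21 = -913*(-8 + 14)*21 = -5478*21 = -913*126 = -115038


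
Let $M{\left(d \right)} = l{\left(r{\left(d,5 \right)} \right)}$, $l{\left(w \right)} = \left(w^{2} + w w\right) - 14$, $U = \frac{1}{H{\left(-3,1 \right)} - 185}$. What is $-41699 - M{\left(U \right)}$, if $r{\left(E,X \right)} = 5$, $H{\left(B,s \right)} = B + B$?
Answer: $-41735$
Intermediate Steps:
$H{\left(B,s \right)} = 2 B$
$U = - \frac{1}{191}$ ($U = \frac{1}{2 \left(-3\right) - 185} = \frac{1}{-6 - 185} = \frac{1}{-191} = - \frac{1}{191} \approx -0.0052356$)
$l{\left(w \right)} = -14 + 2 w^{2}$ ($l{\left(w \right)} = \left(w^{2} + w^{2}\right) - 14 = 2 w^{2} - 14 = -14 + 2 w^{2}$)
$M{\left(d \right)} = 36$ ($M{\left(d \right)} = -14 + 2 \cdot 5^{2} = -14 + 2 \cdot 25 = -14 + 50 = 36$)
$-41699 - M{\left(U \right)} = -41699 - 36 = -41735$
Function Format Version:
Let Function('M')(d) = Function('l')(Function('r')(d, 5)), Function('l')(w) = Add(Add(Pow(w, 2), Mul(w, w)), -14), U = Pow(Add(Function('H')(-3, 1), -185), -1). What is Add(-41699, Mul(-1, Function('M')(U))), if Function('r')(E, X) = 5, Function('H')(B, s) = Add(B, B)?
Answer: -41735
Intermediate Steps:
Function('H')(B, s) = Mul(2, B)
U = Rational(-1, 191) (U = Pow(Add(Mul(2, -3), -185), -1) = Pow(Add(-6, -185), -1) = Pow(-191, -1) = Rational(-1, 191) ≈ -0.0052356)
Function('l')(w) = Add(-14, Mul(2, Pow(w, 2))) (Function('l')(w) = Add(Add(Pow(w, 2), Pow(w, 2)), -14) = Add(Mul(2, Pow(w, 2)), -14) = Add(-14, Mul(2, Pow(w, 2))))
Function('M')(d) = 36 (Function('M')(d) = Add(-14, Mul(2, Pow(5, 2))) = Add(-14, Mul(2, 25)) = Add(-14, 50) = 36)
Add(-41699, Mul(-1, Function('M')(U))) = Add(-41699, Mul(-1, 36)) = Add(-41699, -36) = -41735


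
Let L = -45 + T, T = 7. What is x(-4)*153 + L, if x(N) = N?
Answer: -650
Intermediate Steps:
L = -38 (L = -45 + 7 = -38)
x(-4)*153 + L = -4*153 - 38 = -612 - 38 = -650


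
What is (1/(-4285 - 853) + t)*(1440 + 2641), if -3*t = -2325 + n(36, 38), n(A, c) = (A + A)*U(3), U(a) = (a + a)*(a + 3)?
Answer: -266595989/734 ≈ -3.6321e+5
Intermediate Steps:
U(a) = 2*a*(3 + a) (U(a) = (2*a)*(3 + a) = 2*a*(3 + a))
n(A, c) = 72*A (n(A, c) = (A + A)*(2*3*(3 + 3)) = (2*A)*(2*3*6) = (2*A)*36 = 72*A)
t = -89 (t = -(-2325 + 72*36)/3 = -(-2325 + 2592)/3 = -⅓*267 = -89)
(1/(-4285 - 853) + t)*(1440 + 2641) = (1/(-4285 - 853) - 89)*(1440 + 2641) = (1/(-5138) - 89)*4081 = (-1/5138 - 89)*4081 = -457283/5138*4081 = -266595989/734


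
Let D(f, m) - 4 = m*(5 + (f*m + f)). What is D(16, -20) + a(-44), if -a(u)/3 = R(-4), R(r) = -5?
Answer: 5999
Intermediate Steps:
a(u) = 15 (a(u) = -3*(-5) = 15)
D(f, m) = 4 + m*(5 + f + f*m) (D(f, m) = 4 + m*(5 + (f*m + f)) = 4 + m*(5 + (f + f*m)) = 4 + m*(5 + f + f*m))
D(16, -20) + a(-44) = (4 + 5*(-20) + 16*(-20) + 16*(-20)**2) + 15 = (4 - 100 - 320 + 16*400) + 15 = (4 - 100 - 320 + 6400) + 15 = 5984 + 15 = 5999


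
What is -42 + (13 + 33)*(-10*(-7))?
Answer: 3178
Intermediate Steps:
-42 + (13 + 33)*(-10*(-7)) = -42 + 46*70 = -42 + 3220 = 3178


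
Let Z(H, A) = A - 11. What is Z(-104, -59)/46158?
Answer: -5/3297 ≈ -0.0015165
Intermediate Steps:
Z(H, A) = -11 + A
Z(-104, -59)/46158 = (-11 - 59)/46158 = -70*1/46158 = -5/3297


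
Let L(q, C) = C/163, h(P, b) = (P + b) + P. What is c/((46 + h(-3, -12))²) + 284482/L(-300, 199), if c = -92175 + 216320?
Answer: 5197032657/22288 ≈ 2.3318e+5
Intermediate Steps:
c = 124145
h(P, b) = b + 2*P
L(q, C) = C/163 (L(q, C) = C*(1/163) = C/163)
c/((46 + h(-3, -12))²) + 284482/L(-300, 199) = 124145/((46 + (-12 + 2*(-3)))²) + 284482/(((1/163)*199)) = 124145/((46 + (-12 - 6))²) + 284482/(199/163) = 124145/((46 - 18)²) + 284482*(163/199) = 124145/(28²) + 46370566/199 = 124145/784 + 46370566/199 = 124145*(1/784) + 46370566/199 = 17735/112 + 46370566/199 = 5197032657/22288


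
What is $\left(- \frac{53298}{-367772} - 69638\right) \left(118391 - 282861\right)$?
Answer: $\frac{1053054258013465}{91943} \approx 1.1453 \cdot 10^{10}$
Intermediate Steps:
$\left(- \frac{53298}{-367772} - 69638\right) \left(118391 - 282861\right) = \left(\left(-53298\right) \left(- \frac{1}{367772}\right) - 69638\right) \left(-164470\right) = \left(\frac{26649}{183886} - 69638\right) \left(-164470\right) = \left(- \frac{12805426619}{183886}\right) \left(-164470\right) = \frac{1053054258013465}{91943}$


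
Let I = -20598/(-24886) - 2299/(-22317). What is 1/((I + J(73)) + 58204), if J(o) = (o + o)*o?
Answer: 277690431/19122576908762 ≈ 1.4522e-5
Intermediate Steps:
J(o) = 2*o**2 (J(o) = (2*o)*o = 2*o**2)
I = 258449240/277690431 (I = -20598*(-1/24886) - 2299*(-1/22317) = 10299/12443 + 2299/22317 = 258449240/277690431 ≈ 0.93071)
1/((I + J(73)) + 58204) = 1/((258449240/277690431 + 2*73**2) + 58204) = 1/((258449240/277690431 + 2*5329) + 58204) = 1/((258449240/277690431 + 10658) + 58204) = 1/(2959883062838/277690431 + 58204) = 1/(19122576908762/277690431) = 277690431/19122576908762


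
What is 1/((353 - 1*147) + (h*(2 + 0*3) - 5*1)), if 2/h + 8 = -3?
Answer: 11/2207 ≈ 0.0049841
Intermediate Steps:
h = -2/11 (h = 2/(-8 - 3) = 2/(-11) = 2*(-1/11) = -2/11 ≈ -0.18182)
1/((353 - 1*147) + (h*(2 + 0*3) - 5*1)) = 1/((353 - 1*147) + (-2*(2 + 0*3)/11 - 5*1)) = 1/((353 - 147) + (-2*(2 + 0)/11 - 5)) = 1/(206 + (-2/11*2 - 5)) = 1/(206 + (-4/11 - 5)) = 1/(206 - 59/11) = 1/(2207/11) = 11/2207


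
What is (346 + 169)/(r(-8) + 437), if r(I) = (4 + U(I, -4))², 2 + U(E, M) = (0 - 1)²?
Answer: 515/446 ≈ 1.1547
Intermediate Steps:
U(E, M) = -1 (U(E, M) = -2 + (0 - 1)² = -2 + (-1)² = -2 + 1 = -1)
r(I) = 9 (r(I) = (4 - 1)² = 3² = 9)
(346 + 169)/(r(-8) + 437) = (346 + 169)/(9 + 437) = 515/446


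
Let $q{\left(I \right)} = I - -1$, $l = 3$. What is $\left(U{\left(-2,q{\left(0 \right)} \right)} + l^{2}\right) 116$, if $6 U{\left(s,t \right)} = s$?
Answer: $\frac{3016}{3} \approx 1005.3$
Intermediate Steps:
$q{\left(I \right)} = 1 + I$ ($q{\left(I \right)} = I + 1 = 1 + I$)
$U{\left(s,t \right)} = \frac{s}{6}$
$\left(U{\left(-2,q{\left(0 \right)} \right)} + l^{2}\right) 116 = \left(\frac{1}{6} \left(-2\right) + 3^{2}\right) 116 = \left(- \frac{1}{3} + 9\right) 116 = \frac{26}{3} \cdot 116 = \frac{3016}{3}$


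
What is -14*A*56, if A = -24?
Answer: 18816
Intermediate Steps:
-14*A*56 = -14*(-24)*56 = 336*56 = 18816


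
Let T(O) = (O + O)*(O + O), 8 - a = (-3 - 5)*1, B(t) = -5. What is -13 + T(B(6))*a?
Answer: 1587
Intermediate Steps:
a = 16 (a = 8 - (-3 - 5) = 8 - (-8) = 8 - 1*(-8) = 8 + 8 = 16)
T(O) = 4*O² (T(O) = (2*O)*(2*O) = 4*O²)
-13 + T(B(6))*a = -13 + (4*(-5)²)*16 = -13 + (4*25)*16 = -13 + 100*16 = -13 + 1600 = 1587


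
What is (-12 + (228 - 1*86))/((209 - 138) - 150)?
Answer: -130/79 ≈ -1.6456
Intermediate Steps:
(-12 + (228 - 1*86))/((209 - 138) - 150) = (-12 + (228 - 86))/(71 - 150) = (-12 + 142)/(-79) = 130*(-1/79) = -130/79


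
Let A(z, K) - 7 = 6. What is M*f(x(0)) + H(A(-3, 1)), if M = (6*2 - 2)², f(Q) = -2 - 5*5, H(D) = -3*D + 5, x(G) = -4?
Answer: -2734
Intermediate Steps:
A(z, K) = 13 (A(z, K) = 7 + 6 = 13)
H(D) = 5 - 3*D
f(Q) = -27 (f(Q) = -2 - 25 = -27)
M = 100 (M = (12 - 2)² = 10² = 100)
M*f(x(0)) + H(A(-3, 1)) = 100*(-27) + (5 - 3*13) = -2700 + (5 - 39) = -2700 - 34 = -2734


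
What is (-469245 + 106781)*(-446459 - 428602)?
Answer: 317178110304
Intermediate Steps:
(-469245 + 106781)*(-446459 - 428602) = -362464*(-875061) = 317178110304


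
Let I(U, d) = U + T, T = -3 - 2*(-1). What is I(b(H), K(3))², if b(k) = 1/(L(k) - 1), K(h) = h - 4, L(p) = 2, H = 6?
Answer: 0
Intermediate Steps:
K(h) = -4 + h
T = -1 (T = -3 + 2 = -1)
b(k) = 1 (b(k) = 1/(2 - 1) = 1/1 = 1)
I(U, d) = -1 + U (I(U, d) = U - 1 = -1 + U)
I(b(H), K(3))² = (-1 + 1)² = 0² = 0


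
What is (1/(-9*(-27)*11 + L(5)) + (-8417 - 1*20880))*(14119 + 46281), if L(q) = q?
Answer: -2369412423000/1339 ≈ -1.7695e+9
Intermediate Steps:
(1/(-9*(-27)*11 + L(5)) + (-8417 - 1*20880))*(14119 + 46281) = (1/(-9*(-27)*11 + 5) + (-8417 - 1*20880))*(14119 + 46281) = (1/(243*11 + 5) + (-8417 - 20880))*60400 = (1/(2673 + 5) - 29297)*60400 = (1/2678 - 29297)*60400 = -78457365/2678*60400 = -2369412423000/1339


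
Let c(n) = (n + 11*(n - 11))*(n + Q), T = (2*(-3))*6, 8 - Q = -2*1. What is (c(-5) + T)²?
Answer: 885481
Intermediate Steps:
Q = 10 (Q = 8 - (-2) = 8 - 1*(-2) = 8 + 2 = 10)
T = -36 (T = -6*6 = -36)
c(n) = (-121 + 12*n)*(10 + n) (c(n) = (n + 11*(n - 11))*(n + 10) = (n + 11*(-11 + n))*(10 + n) = (n + (-121 + 11*n))*(10 + n) = (-121 + 12*n)*(10 + n))
(c(-5) + T)² = ((-1210 - 1*(-5) + 12*(-5)²) - 36)² = ((-1210 + 5 + 12*25) - 36)² = ((-1210 + 5 + 300) - 36)² = (-905 - 36)² = (-941)² = 885481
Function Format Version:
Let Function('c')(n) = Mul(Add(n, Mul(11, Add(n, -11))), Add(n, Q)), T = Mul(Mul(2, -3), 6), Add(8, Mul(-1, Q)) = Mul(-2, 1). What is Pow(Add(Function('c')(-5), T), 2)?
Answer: 885481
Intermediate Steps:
Q = 10 (Q = Add(8, Mul(-1, Mul(-2, 1))) = Add(8, Mul(-1, -2)) = Add(8, 2) = 10)
T = -36 (T = Mul(-6, 6) = -36)
Function('c')(n) = Mul(Add(-121, Mul(12, n)), Add(10, n)) (Function('c')(n) = Mul(Add(n, Mul(11, Add(n, -11))), Add(n, 10)) = Mul(Add(n, Mul(11, Add(-11, n))), Add(10, n)) = Mul(Add(n, Add(-121, Mul(11, n))), Add(10, n)) = Mul(Add(-121, Mul(12, n)), Add(10, n)))
Pow(Add(Function('c')(-5), T), 2) = Pow(Add(Add(-1210, Mul(-1, -5), Mul(12, Pow(-5, 2))), -36), 2) = Pow(Add(Add(-1210, 5, Mul(12, 25)), -36), 2) = Pow(Add(Add(-1210, 5, 300), -36), 2) = Pow(Add(-905, -36), 2) = Pow(-941, 2) = 885481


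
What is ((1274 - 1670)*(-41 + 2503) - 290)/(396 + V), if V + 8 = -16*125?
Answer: 487621/806 ≈ 604.99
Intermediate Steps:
V = -2008 (V = -8 - 16*125 = -8 - 2000 = -2008)
((1274 - 1670)*(-41 + 2503) - 290)/(396 + V) = ((1274 - 1670)*(-41 + 2503) - 290)/(396 - 2008) = (-396*2462 - 290)/(-1612) = (-974952 - 290)*(-1/1612) = -975242*(-1/1612) = 487621/806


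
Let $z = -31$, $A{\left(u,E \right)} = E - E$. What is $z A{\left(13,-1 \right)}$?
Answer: $0$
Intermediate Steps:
$A{\left(u,E \right)} = 0$
$z A{\left(13,-1 \right)} = \left(-31\right) 0 = 0$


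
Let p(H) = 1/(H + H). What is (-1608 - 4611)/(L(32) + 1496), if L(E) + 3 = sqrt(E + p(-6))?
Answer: -111419604/26748205 + 12438*sqrt(1149)/26748205 ≈ -4.1497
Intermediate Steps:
p(H) = 1/(2*H)
L(E) = -3 + sqrt(-1/12 + E) (L(E) = -3 + sqrt(E + (1/2)/(-6)) = -3 + sqrt(E + (1/2)*(-1/6)) = -3 + sqrt(E - 1/12) = -3 + sqrt(-1/12 + E))
(-1608 - 4611)/(L(32) + 1496) = (-1608 - 4611)/((-3 + sqrt(-3 + 36*32)/6) + 1496) = -6219/((-3 + sqrt(-3 + 1152)/6) + 1496) = -6219/((-3 + sqrt(1149)/6) + 1496) = -6219/(1493 + sqrt(1149)/6)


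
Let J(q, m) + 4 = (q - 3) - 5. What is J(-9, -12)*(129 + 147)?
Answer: -5796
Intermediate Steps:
J(q, m) = -12 + q (J(q, m) = -4 + ((q - 3) - 5) = -4 + ((-3 + q) - 5) = -4 + (-8 + q) = -12 + q)
J(-9, -12)*(129 + 147) = (-12 - 9)*(129 + 147) = -21*276 = -5796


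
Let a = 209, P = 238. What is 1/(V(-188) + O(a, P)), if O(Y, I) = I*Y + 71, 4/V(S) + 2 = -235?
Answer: 237/11805677 ≈ 2.0075e-5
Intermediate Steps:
V(S) = -4/237 (V(S) = 4/(-2 - 235) = 4/(-237) = 4*(-1/237) = -4/237)
O(Y, I) = 71 + I*Y
1/(V(-188) + O(a, P)) = 1/(-4/237 + (71 + 238*209)) = 1/(-4/237 + (71 + 49742)) = 1/(-4/237 + 49813) = 1/(11805677/237) = 237/11805677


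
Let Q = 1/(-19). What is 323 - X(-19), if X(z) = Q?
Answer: 6138/19 ≈ 323.05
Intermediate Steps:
Q = -1/19 ≈ -0.052632
X(z) = -1/19
323 - X(-19) = 323 - 1*(-1/19) = 323 + 1/19 = 6138/19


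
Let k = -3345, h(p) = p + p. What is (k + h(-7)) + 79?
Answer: -3280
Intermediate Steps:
h(p) = 2*p
(k + h(-7)) + 79 = (-3345 + 2*(-7)) + 79 = (-3345 - 14) + 79 = -3359 + 79 = -3280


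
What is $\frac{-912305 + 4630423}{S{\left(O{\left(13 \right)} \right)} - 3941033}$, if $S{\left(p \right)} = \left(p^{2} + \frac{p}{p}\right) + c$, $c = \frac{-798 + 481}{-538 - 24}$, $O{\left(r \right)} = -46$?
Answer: $- \frac{2089582316}{2213670475} \approx -0.94394$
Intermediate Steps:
$c = \frac{317}{562}$ ($c = - \frac{317}{-562} = \left(-317\right) \left(- \frac{1}{562}\right) = \frac{317}{562} \approx 0.56406$)
$S{\left(p \right)} = \frac{879}{562} + p^{2}$ ($S{\left(p \right)} = \left(p^{2} + \frac{p}{p}\right) + \frac{317}{562} = \left(p^{2} + 1\right) + \frac{317}{562} = \left(1 + p^{2}\right) + \frac{317}{562} = \frac{879}{562} + p^{2}$)
$\frac{-912305 + 4630423}{S{\left(O{\left(13 \right)} \right)} - 3941033} = \frac{-912305 + 4630423}{\left(\frac{879}{562} + \left(-46\right)^{2}\right) - 3941033} = \frac{3718118}{\left(\frac{879}{562} + 2116\right) - 3941033} = \frac{3718118}{\frac{1190071}{562} - 3941033} = \frac{3718118}{- \frac{2213670475}{562}} = 3718118 \left(- \frac{562}{2213670475}\right) = - \frac{2089582316}{2213670475}$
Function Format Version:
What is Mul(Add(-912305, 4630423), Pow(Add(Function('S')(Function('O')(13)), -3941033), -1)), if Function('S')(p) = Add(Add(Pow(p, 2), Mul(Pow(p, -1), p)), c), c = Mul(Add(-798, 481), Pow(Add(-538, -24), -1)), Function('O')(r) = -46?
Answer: Rational(-2089582316, 2213670475) ≈ -0.94394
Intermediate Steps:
c = Rational(317, 562) (c = Mul(-317, Pow(-562, -1)) = Mul(-317, Rational(-1, 562)) = Rational(317, 562) ≈ 0.56406)
Function('S')(p) = Add(Rational(879, 562), Pow(p, 2)) (Function('S')(p) = Add(Add(Pow(p, 2), Mul(Pow(p, -1), p)), Rational(317, 562)) = Add(Add(Pow(p, 2), 1), Rational(317, 562)) = Add(Add(1, Pow(p, 2)), Rational(317, 562)) = Add(Rational(879, 562), Pow(p, 2)))
Mul(Add(-912305, 4630423), Pow(Add(Function('S')(Function('O')(13)), -3941033), -1)) = Mul(Add(-912305, 4630423), Pow(Add(Add(Rational(879, 562), Pow(-46, 2)), -3941033), -1)) = Mul(3718118, Pow(Add(Add(Rational(879, 562), 2116), -3941033), -1)) = Mul(3718118, Pow(Add(Rational(1190071, 562), -3941033), -1)) = Mul(3718118, Pow(Rational(-2213670475, 562), -1)) = Mul(3718118, Rational(-562, 2213670475)) = Rational(-2089582316, 2213670475)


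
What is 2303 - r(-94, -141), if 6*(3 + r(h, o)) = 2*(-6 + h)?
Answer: 7018/3 ≈ 2339.3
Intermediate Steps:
r(h, o) = -5 + h/3 (r(h, o) = -3 + (2*(-6 + h))/6 = -3 + (-12 + 2*h)/6 = -3 + (-2 + h/3) = -5 + h/3)
2303 - r(-94, -141) = 2303 - (-5 + (⅓)*(-94)) = 2303 - (-5 - 94/3) = 2303 - 1*(-109/3) = 2303 + 109/3 = 7018/3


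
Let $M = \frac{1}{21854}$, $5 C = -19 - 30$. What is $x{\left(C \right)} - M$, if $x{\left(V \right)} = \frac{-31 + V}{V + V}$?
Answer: $\frac{45491}{21854} \approx 2.0816$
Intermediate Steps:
$C = - \frac{49}{5}$ ($C = \frac{-19 - 30}{5} = \frac{1}{5} \left(-49\right) = - \frac{49}{5} \approx -9.8$)
$M = \frac{1}{21854} \approx 4.5758 \cdot 10^{-5}$
$x{\left(V \right)} = \frac{-31 + V}{2 V}$
$x{\left(C \right)} - M = \frac{-31 - \frac{49}{5}}{2 \left(- \frac{49}{5}\right)} - \frac{1}{21854} = \frac{1}{2} \left(- \frac{5}{49}\right) \left(- \frac{204}{5}\right) - \frac{1}{21854} = \frac{102}{49} - \frac{1}{21854} = \frac{45491}{21854}$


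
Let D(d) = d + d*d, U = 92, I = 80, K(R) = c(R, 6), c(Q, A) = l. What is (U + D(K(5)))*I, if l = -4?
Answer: 8320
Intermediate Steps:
c(Q, A) = -4
K(R) = -4
D(d) = d + d**2
(U + D(K(5)))*I = (92 - 4*(1 - 4))*80 = (92 - 4*(-3))*80 = (92 + 12)*80 = 104*80 = 8320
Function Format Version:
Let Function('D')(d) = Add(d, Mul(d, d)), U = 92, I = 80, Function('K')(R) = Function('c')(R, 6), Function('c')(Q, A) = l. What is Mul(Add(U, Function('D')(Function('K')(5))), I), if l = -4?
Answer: 8320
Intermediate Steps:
Function('c')(Q, A) = -4
Function('K')(R) = -4
Function('D')(d) = Add(d, Pow(d, 2))
Mul(Add(U, Function('D')(Function('K')(5))), I) = Mul(Add(92, Mul(-4, Add(1, -4))), 80) = Mul(Add(92, Mul(-4, -3)), 80) = Mul(Add(92, 12), 80) = Mul(104, 80) = 8320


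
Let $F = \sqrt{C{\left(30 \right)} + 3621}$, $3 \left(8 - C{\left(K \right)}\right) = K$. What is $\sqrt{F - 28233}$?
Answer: $\sqrt{-28233 + \sqrt{3619}} \approx 167.85 i$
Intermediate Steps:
$C{\left(K \right)} = 8 - \frac{K}{3}$
$F = \sqrt{3619}$ ($F = \sqrt{\left(8 - 10\right) + 3621} = \sqrt{-2 + 3621} = \sqrt{3619} \approx 60.158$)
$\sqrt{F - 28233} = \sqrt{\sqrt{3619} - 28233} = \sqrt{-28233 + \sqrt{3619}}$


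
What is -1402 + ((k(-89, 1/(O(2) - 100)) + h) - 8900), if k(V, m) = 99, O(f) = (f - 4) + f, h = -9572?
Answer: -19775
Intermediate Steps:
O(f) = -4 + 2*f (O(f) = (-4 + f) + f = -4 + 2*f)
-1402 + ((k(-89, 1/(O(2) - 100)) + h) - 8900) = -1402 + ((99 - 9572) - 8900) = -1402 + (-9473 - 8900) = -1402 - 18373 = -19775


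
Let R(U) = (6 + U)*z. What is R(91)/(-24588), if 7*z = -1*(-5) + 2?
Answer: -97/24588 ≈ -0.0039450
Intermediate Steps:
z = 1 (z = (-1*(-5) + 2)/7 = (5 + 2)/7 = (⅐)*7 = 1)
R(U) = 6 + U (R(U) = (6 + U)*1 = 6 + U)
R(91)/(-24588) = (6 + 91)/(-24588) = 97*(-1/24588) = -97/24588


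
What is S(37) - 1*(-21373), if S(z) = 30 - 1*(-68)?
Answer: 21471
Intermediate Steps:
S(z) = 98 (S(z) = 30 + 68 = 98)
S(37) - 1*(-21373) = 98 - 1*(-21373) = 98 + 21373 = 21471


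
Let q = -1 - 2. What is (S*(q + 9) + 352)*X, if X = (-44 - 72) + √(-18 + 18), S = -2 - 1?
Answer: -38744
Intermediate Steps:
S = -3
q = -3
X = -116 (X = -116 + √0 = -116 + 0 = -116)
(S*(q + 9) + 352)*X = (-3*(-3 + 9) + 352)*(-116) = (-3*6 + 352)*(-116) = (-18 + 352)*(-116) = 334*(-116) = -38744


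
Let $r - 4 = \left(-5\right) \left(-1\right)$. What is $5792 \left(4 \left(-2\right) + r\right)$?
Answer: $5792$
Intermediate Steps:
$r = 9$ ($r = 4 - -5 = 4 + 5 = 9$)
$5792 \left(4 \left(-2\right) + r\right) = 5792 \left(4 \left(-2\right) + 9\right) = 5792 \left(-8 + 9\right) = 5792 \cdot 1 = 5792$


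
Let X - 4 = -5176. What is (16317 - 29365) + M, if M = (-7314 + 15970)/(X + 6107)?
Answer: -12191224/935 ≈ -13039.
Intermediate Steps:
X = -5172 (X = 4 - 5176 = -5172)
M = 8656/935 (M = (-7314 + 15970)/(-5172 + 6107) = 8656/935 ≈ 9.2578)
(16317 - 29365) + M = (16317 - 29365) + 8656/935 = -13048 + 8656/935 = -12191224/935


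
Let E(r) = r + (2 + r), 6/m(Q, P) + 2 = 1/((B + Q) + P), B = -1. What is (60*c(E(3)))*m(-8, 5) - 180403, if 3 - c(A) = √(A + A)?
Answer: -180243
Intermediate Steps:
m(Q, P) = 6/(-2 + 1/(-1 + P + Q)) (m(Q, P) = 6/(-2 + 1/((-1 + Q) + P)) = 6/(-2 + 1/(-1 + P + Q)))
E(r) = 2 + 2*r
c(A) = 3 - √2*√A (c(A) = 3 - √(A + A) = 3 - √(2*A) = 3 - √2*√A)
(60*c(E(3)))*m(-8, 5) - 180403 = (60*(3 - √2*√(2 + 2*3)))*(6*(1 - 1*5 - 1*(-8))/(-3 + 2*5 + 2*(-8))) - 180403 = (60*(3 - √2*√(2 + 6)))*(6*(1 - 5 + 8)/(-3 + 10 - 16)) - 180403 = (60*(3 - √2*√8))*(6*4/(-9)) - 180403 = (60*(3 - √2*2*√2))*(6*(-⅑)*4) - 180403 = (60*(3 - 4))*(-8/3) - 180403 = (60*(-1))*(-8/3) - 180403 = -60*(-8/3) - 180403 = 160 - 180403 = -180243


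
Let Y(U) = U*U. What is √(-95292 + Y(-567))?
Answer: 3*√25133 ≈ 475.60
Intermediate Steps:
Y(U) = U²
√(-95292 + Y(-567)) = √(-95292 + (-567)²) = √(-95292 + 321489) = √226197 = 3*√25133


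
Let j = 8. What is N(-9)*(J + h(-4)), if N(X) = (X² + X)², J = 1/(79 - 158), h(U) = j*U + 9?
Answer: -9424512/79 ≈ -1.1930e+5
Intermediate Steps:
h(U) = 9 + 8*U (h(U) = 8*U + 9 = 9 + 8*U)
J = -1/79 (J = 1/(-79) = -1/79 ≈ -0.012658)
N(X) = (X + X²)²
N(-9)*(J + h(-4)) = ((-9)²*(1 - 9)²)*(-1/79 + (9 + 8*(-4))) = (81*(-8)²)*(-1/79 + (9 - 32)) = (81*64)*(-1/79 - 23) = 5184*(-1818/79) = -9424512/79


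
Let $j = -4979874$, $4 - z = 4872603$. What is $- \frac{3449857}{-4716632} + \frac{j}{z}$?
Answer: $\frac{40298002832711}{22982256366568} \approx 1.7534$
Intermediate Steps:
$z = -4872599$ ($z = 4 - 4872603 = -4872599$)
$- \frac{3449857}{-4716632} + \frac{j}{z} = - \frac{3449857}{-4716632} - \frac{4979874}{-4872599} = \left(-3449857\right) \left(- \frac{1}{4716632}\right) - - \frac{4979874}{4872599} = \frac{3449857}{4716632} + \frac{4979874}{4872599} = \frac{40298002832711}{22982256366568}$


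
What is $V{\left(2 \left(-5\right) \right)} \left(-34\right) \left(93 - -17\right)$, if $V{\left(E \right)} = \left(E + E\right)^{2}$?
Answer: $-1496000$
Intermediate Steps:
$V{\left(E \right)} = 4 E^{2}$ ($V{\left(E \right)} = \left(2 E\right)^{2} = 4 E^{2}$)
$V{\left(2 \left(-5\right) \right)} \left(-34\right) \left(93 - -17\right) = 4 \left(2 \left(-5\right)\right)^{2} \left(-34\right) \left(93 - -17\right) = 4 \left(-10\right)^{2} \left(-34\right) \left(93 + 17\right) = 4 \cdot 100 \left(-34\right) 110 = 400 \left(-34\right) 110 = \left(-13600\right) 110 = -1496000$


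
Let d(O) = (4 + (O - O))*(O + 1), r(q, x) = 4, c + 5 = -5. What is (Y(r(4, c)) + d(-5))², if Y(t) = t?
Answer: 144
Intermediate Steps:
c = -10 (c = -5 - 5 = -10)
d(O) = 4 + 4*O (d(O) = (4 + 0)*(1 + O) = 4*(1 + O) = 4 + 4*O)
(Y(r(4, c)) + d(-5))² = (4 + (4 + 4*(-5)))² = (4 + (4 - 20))² = (4 - 16)² = (-12)² = 144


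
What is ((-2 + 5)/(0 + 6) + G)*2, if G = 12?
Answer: 25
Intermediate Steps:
((-2 + 5)/(0 + 6) + G)*2 = ((-2 + 5)/(0 + 6) + 12)*2 = (3/6 + 12)*2 = (3*(⅙) + 12)*2 = (½ + 12)*2 = (25/2)*2 = 25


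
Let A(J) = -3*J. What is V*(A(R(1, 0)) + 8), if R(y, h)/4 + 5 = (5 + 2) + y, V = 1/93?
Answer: -28/93 ≈ -0.30108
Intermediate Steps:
V = 1/93 ≈ 0.010753
R(y, h) = 8 + 4*y (R(y, h) = -20 + 4*((5 + 2) + y) = -20 + 4*(7 + y) = -20 + (28 + 4*y) = 8 + 4*y)
V*(A(R(1, 0)) + 8) = (-3*(8 + 4*1) + 8)/93 = (-3*(8 + 4) + 8)/93 = (-3*12 + 8)/93 = (-36 + 8)/93 = (1/93)*(-28) = -28/93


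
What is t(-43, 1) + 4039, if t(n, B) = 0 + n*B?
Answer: 3996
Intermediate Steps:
t(n, B) = B*n (t(n, B) = 0 + B*n = B*n)
t(-43, 1) + 4039 = 1*(-43) + 4039 = -43 + 4039 = 3996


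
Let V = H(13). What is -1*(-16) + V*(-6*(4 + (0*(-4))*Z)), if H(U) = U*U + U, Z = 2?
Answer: -4352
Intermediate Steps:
H(U) = U + U² (H(U) = U² + U = U + U²)
V = 182 (V = 13*(1 + 13) = 13*14 = 182)
-1*(-16) + V*(-6*(4 + (0*(-4))*Z)) = -1*(-16) + 182*(-6*(4 + (0*(-4))*2)) = 16 + 182*(-6*(4 + 0*2)) = 16 + 182*(-6*(4 + 0)) = 16 + 182*(-6*4) = 16 + 182*(-24) = 16 - 4368 = -4352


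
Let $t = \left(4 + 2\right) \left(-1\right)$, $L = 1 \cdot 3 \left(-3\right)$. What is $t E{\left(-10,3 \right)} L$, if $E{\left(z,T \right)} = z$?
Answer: $-540$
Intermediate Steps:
$L = -9$ ($L = 3 \left(-3\right) = -9$)
$t = -6$ ($t = 6 \left(-1\right) = -6$)
$t E{\left(-10,3 \right)} L = \left(-6\right) \left(-10\right) \left(-9\right) = 60 \left(-9\right) = -540$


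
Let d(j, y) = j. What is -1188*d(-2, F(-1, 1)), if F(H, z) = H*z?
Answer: 2376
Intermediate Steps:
-1188*d(-2, F(-1, 1)) = -1188*(-2) = 2376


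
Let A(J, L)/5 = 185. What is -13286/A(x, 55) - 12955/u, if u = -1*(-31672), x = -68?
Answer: -11696691/791800 ≈ -14.772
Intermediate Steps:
A(J, L) = 925 (A(J, L) = 5*185 = 925)
u = 31672
-13286/A(x, 55) - 12955/u = -13286/925 - 12955/31672 = -11696691/791800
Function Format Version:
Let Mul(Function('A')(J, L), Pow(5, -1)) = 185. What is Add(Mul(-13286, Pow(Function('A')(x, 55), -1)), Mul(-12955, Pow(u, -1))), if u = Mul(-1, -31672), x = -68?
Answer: Rational(-11696691, 791800) ≈ -14.772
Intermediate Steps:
Function('A')(J, L) = 925 (Function('A')(J, L) = Mul(5, 185) = 925)
u = 31672
Add(Mul(-13286, Pow(Function('A')(x, 55), -1)), Mul(-12955, Pow(u, -1))) = Add(Mul(-13286, Pow(925, -1)), Mul(-12955, Pow(31672, -1))) = Add(Mul(-13286, Rational(1, 925)), Mul(-12955, Rational(1, 31672))) = Add(Rational(-13286, 925), Rational(-12955, 31672)) = Rational(-11696691, 791800)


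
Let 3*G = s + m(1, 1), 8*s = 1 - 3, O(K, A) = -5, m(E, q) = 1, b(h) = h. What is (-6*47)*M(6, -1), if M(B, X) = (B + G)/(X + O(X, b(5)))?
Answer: 1175/4 ≈ 293.75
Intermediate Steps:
s = -¼ (s = (1 - 3)/8 = (⅛)*(-2) = -¼ ≈ -0.25000)
G = ¼ (G = (-¼ + 1)/3 = (⅓)*(¾) = ¼ ≈ 0.25000)
M(B, X) = (¼ + B)/(-5 + X) (M(B, X) = (B + ¼)/(X - 5) = (¼ + B)/(-5 + X))
(-6*47)*M(6, -1) = (-6*47)*((¼ + 6)/(-5 - 1)) = -282*25/((-6)*4) = -(-47)*25/4 = -282*(-25/24) = 1175/4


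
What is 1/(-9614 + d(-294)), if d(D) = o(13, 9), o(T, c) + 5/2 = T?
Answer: -2/19207 ≈ -0.00010413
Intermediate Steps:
o(T, c) = -5/2 + T
d(D) = 21/2 (d(D) = -5/2 + 13 = 21/2)
1/(-9614 + d(-294)) = 1/(-9614 + 21/2) = 1/(-19207/2) = -2/19207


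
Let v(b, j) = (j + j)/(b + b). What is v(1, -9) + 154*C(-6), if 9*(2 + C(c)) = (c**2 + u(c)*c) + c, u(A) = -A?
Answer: -1259/3 ≈ -419.67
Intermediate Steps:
v(b, j) = j/b (v(b, j) = (2*j)/((2*b)) = (2*j)*(1/(2*b)) = j/b)
C(c) = -2 + c/9 (C(c) = -2 + ((c**2 + (-c)*c) + c)/9 = -2 + ((c**2 - c**2) + c)/9 = -2 + (0 + c)/9 = -2 + c/9)
v(1, -9) + 154*C(-6) = -9/1 + 154*(-2 + (1/9)*(-6)) = -9*1 + 154*(-2 - 2/3) = -9 + 154*(-8/3) = -9 - 1232/3 = -1259/3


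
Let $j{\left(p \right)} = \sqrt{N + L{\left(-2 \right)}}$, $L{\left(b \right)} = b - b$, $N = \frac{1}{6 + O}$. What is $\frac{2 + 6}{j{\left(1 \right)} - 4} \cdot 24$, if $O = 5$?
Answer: $- \frac{8448}{175} - \frac{192 \sqrt{11}}{175} \approx -51.913$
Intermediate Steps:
$N = \frac{1}{11}$ ($N = \frac{1}{6 + 5} = \frac{1}{11} \approx 0.090909$)
$L{\left(b \right)} = 0$
$j{\left(p \right)} = \frac{\sqrt{11}}{11}$ ($j{\left(p \right)} = \sqrt{\frac{1}{11} + 0} = \sqrt{\frac{1}{11}} = \frac{\sqrt{11}}{11}$)
$\frac{2 + 6}{j{\left(1 \right)} - 4} \cdot 24 = \frac{2 + 6}{\frac{\sqrt{11}}{11} - 4} \cdot 24 = \frac{8}{-4 + \frac{\sqrt{11}}{11}} \cdot 24 = \frac{192}{-4 + \frac{\sqrt{11}}{11}}$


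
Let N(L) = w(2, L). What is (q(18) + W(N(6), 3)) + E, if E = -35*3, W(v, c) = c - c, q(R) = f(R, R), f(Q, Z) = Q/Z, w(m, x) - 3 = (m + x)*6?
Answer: -104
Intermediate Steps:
w(m, x) = 3 + 6*m + 6*x (w(m, x) = 3 + (m + x)*6 = 3 + (6*m + 6*x) = 3 + 6*m + 6*x)
q(R) = 1 (q(R) = R/R = 1)
N(L) = 15 + 6*L (N(L) = 3 + 6*2 + 6*L = 3 + 12 + 6*L = 15 + 6*L)
W(v, c) = 0
E = -105
(q(18) + W(N(6), 3)) + E = (1 + 0) - 105 = 1 - 105 = -104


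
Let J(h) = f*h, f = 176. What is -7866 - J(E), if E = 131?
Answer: -30922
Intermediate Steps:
J(h) = 176*h
-7866 - J(E) = -7866 - 176*131 = -7866 - 1*23056 = -7866 - 23056 = -30922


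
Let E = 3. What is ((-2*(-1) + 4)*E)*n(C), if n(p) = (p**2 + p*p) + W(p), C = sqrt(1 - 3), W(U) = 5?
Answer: 18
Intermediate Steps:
C = I*sqrt(2) (C = sqrt(-2) = I*sqrt(2) ≈ 1.4142*I)
n(p) = 5 + 2*p**2 (n(p) = (p**2 + p*p) + 5 = (p**2 + p**2) + 5 = 2*p**2 + 5 = 5 + 2*p**2)
((-2*(-1) + 4)*E)*n(C) = ((-2*(-1) + 4)*3)*(5 + 2*(I*sqrt(2))**2) = ((2 + 4)*3)*(5 + 2*(-2)) = (6*3)*(5 - 4) = 18*1 = 18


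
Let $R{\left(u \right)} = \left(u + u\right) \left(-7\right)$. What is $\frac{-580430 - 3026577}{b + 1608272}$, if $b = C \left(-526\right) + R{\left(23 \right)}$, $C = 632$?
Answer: $- \frac{3607007}{1275518} \approx -2.8279$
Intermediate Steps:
$R{\left(u \right)} = - 14 u$ ($R{\left(u \right)} = 2 u \left(-7\right) = - 14 u$)
$b = -332754$ ($b = 632 \left(-526\right) - 322 = -332432 - 322 = -332754$)
$\frac{-580430 - 3026577}{b + 1608272} = \frac{-580430 - 3026577}{-332754 + 1608272} = - \frac{3607007}{1275518}$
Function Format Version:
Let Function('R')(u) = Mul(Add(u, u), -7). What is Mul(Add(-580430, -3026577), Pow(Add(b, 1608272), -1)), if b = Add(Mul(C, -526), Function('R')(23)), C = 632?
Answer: Rational(-3607007, 1275518) ≈ -2.8279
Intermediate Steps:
Function('R')(u) = Mul(-14, u) (Function('R')(u) = Mul(Mul(2, u), -7) = Mul(-14, u))
b = -332754 (b = Add(Mul(632, -526), Mul(-14, 23)) = Add(-332432, -322) = -332754)
Mul(Add(-580430, -3026577), Pow(Add(b, 1608272), -1)) = Mul(Add(-580430, -3026577), Pow(Add(-332754, 1608272), -1)) = Mul(-3607007, Pow(1275518, -1)) = Mul(-3607007, Rational(1, 1275518)) = Rational(-3607007, 1275518)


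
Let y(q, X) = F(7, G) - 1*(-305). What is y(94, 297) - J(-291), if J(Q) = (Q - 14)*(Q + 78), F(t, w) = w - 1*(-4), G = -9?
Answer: -64665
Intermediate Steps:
F(t, w) = 4 + w (F(t, w) = w + 4 = 4 + w)
J(Q) = (-14 + Q)*(78 + Q)
y(q, X) = 300 (y(q, X) = (4 - 9) - 1*(-305) = -5 + 305 = 300)
y(94, 297) - J(-291) = 300 - (-1092 + (-291)² + 64*(-291)) = 300 - (-1092 + 84681 - 18624) = 300 - 1*64965 = 300 - 64965 = -64665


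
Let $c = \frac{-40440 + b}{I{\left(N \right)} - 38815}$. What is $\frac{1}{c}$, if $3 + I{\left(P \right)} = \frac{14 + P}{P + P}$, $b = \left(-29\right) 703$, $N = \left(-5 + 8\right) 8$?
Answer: $\frac{931613}{1459848} \approx 0.63816$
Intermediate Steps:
$N = 24$ ($N = 3 \cdot 8 = 24$)
$b = -20387$
$I{\left(P \right)} = -3 + \frac{14 + P}{2 P}$ ($I{\left(P \right)} = -3 + \frac{14 + P}{P + P} = -3 + \frac{14 + P}{2 P}$)
$c = \frac{1459848}{931613}$ ($c = \frac{-40440 - 20387}{\left(- \frac{5}{2} + \frac{7}{24}\right) - 38815} = - \frac{60827}{\left(- \frac{5}{2} + 7 \cdot \frac{1}{24}\right) - 38815} = - \frac{60827}{\left(- \frac{5}{2} + \frac{7}{24}\right) - 38815} = - \frac{60827}{- \frac{53}{24} - 38815} = - \frac{60827}{- \frac{931613}{24}} = \left(-60827\right) \left(- \frac{24}{931613}\right) = \frac{1459848}{931613} \approx 1.567$)
$\frac{1}{c} = \frac{1}{\frac{1459848}{931613}} = \frac{931613}{1459848}$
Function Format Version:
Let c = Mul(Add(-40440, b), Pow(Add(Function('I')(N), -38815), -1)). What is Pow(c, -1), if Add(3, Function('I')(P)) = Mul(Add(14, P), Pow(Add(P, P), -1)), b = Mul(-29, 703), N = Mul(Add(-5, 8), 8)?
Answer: Rational(931613, 1459848) ≈ 0.63816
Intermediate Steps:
N = 24 (N = Mul(3, 8) = 24)
b = -20387
Function('I')(P) = Add(-3, Mul(Rational(1, 2), Pow(P, -1), Add(14, P))) (Function('I')(P) = Add(-3, Mul(Add(14, P), Pow(Add(P, P), -1))) = Add(-3, Mul(Add(14, P), Pow(Mul(2, P), -1))) = Add(-3, Mul(Add(14, P), Mul(Rational(1, 2), Pow(P, -1)))) = Add(-3, Mul(Rational(1, 2), Pow(P, -1), Add(14, P))))
c = Rational(1459848, 931613) (c = Mul(Add(-40440, -20387), Pow(Add(Add(Rational(-5, 2), Mul(7, Pow(24, -1))), -38815), -1)) = Mul(-60827, Pow(Add(Add(Rational(-5, 2), Mul(7, Rational(1, 24))), -38815), -1)) = Mul(-60827, Pow(Add(Add(Rational(-5, 2), Rational(7, 24)), -38815), -1)) = Mul(-60827, Pow(Add(Rational(-53, 24), -38815), -1)) = Mul(-60827, Pow(Rational(-931613, 24), -1)) = Mul(-60827, Rational(-24, 931613)) = Rational(1459848, 931613) ≈ 1.5670)
Pow(c, -1) = Pow(Rational(1459848, 931613), -1) = Rational(931613, 1459848)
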